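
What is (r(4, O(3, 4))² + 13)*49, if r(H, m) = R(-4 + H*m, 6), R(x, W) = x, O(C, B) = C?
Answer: 3773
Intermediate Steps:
r(H, m) = -4 + H*m
(r(4, O(3, 4))² + 13)*49 = ((-4 + 4*3)² + 13)*49 = ((-4 + 12)² + 13)*49 = (8² + 13)*49 = (64 + 13)*49 = 77*49 = 3773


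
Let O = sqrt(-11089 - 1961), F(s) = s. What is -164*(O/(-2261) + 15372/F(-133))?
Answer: 360144/19 + 2460*I*sqrt(58)/2261 ≈ 18955.0 + 8.2861*I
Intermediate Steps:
O = 15*I*sqrt(58) (O = sqrt(-13050) = 15*I*sqrt(58) ≈ 114.24*I)
-164*(O/(-2261) + 15372/F(-133)) = -164*((15*I*sqrt(58))/(-2261) + 15372/(-133)) = -164*((15*I*sqrt(58))*(-1/2261) + 15372*(-1/133)) = -164*(-15*I*sqrt(58)/2261 - 2196/19) = -164*(-2196/19 - 15*I*sqrt(58)/2261) = 360144/19 + 2460*I*sqrt(58)/2261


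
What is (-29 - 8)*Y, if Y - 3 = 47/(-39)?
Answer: -2590/39 ≈ -66.410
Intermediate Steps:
Y = 70/39 (Y = 3 + 47/(-39) = 3 + 47*(-1/39) = 3 - 47/39 = 70/39 ≈ 1.7949)
(-29 - 8)*Y = (-29 - 8)*(70/39) = -37*70/39 = -2590/39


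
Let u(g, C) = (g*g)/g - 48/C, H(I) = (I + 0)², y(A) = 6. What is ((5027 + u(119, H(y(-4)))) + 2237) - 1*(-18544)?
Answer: 77777/3 ≈ 25926.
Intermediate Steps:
H(I) = I²
u(g, C) = g - 48/C (u(g, C) = g²/g - 48/C = g - 48/C)
((5027 + u(119, H(y(-4)))) + 2237) - 1*(-18544) = ((5027 + (119 - 48/(6²))) + 2237) - 1*(-18544) = ((5027 + (119 - 48/36)) + 2237) + 18544 = ((5027 + (119 - 48*1/36)) + 2237) + 18544 = ((5027 + (119 - 4/3)) + 2237) + 18544 = ((5027 + 353/3) + 2237) + 18544 = (15434/3 + 2237) + 18544 = 22145/3 + 18544 = 77777/3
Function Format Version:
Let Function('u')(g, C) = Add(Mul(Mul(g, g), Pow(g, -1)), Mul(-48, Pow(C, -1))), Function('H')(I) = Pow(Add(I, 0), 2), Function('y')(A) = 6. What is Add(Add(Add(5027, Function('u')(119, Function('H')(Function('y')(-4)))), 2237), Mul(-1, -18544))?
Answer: Rational(77777, 3) ≈ 25926.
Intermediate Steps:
Function('H')(I) = Pow(I, 2)
Function('u')(g, C) = Add(g, Mul(-48, Pow(C, -1))) (Function('u')(g, C) = Add(Mul(Pow(g, 2), Pow(g, -1)), Mul(-48, Pow(C, -1))) = Add(g, Mul(-48, Pow(C, -1))))
Add(Add(Add(5027, Function('u')(119, Function('H')(Function('y')(-4)))), 2237), Mul(-1, -18544)) = Add(Add(Add(5027, Add(119, Mul(-48, Pow(Pow(6, 2), -1)))), 2237), Mul(-1, -18544)) = Add(Add(Add(5027, Add(119, Mul(-48, Pow(36, -1)))), 2237), 18544) = Add(Add(Add(5027, Add(119, Mul(-48, Rational(1, 36)))), 2237), 18544) = Add(Add(Add(5027, Add(119, Rational(-4, 3))), 2237), 18544) = Add(Add(Add(5027, Rational(353, 3)), 2237), 18544) = Add(Add(Rational(15434, 3), 2237), 18544) = Add(Rational(22145, 3), 18544) = Rational(77777, 3)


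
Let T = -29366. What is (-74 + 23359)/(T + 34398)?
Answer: 23285/5032 ≈ 4.6274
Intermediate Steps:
(-74 + 23359)/(T + 34398) = (-74 + 23359)/(-29366 + 34398) = 23285/5032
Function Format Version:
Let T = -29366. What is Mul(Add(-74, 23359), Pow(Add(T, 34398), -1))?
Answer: Rational(23285, 5032) ≈ 4.6274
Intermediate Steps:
Mul(Add(-74, 23359), Pow(Add(T, 34398), -1)) = Mul(Add(-74, 23359), Pow(Add(-29366, 34398), -1)) = Mul(23285, Pow(5032, -1)) = Mul(23285, Rational(1, 5032)) = Rational(23285, 5032)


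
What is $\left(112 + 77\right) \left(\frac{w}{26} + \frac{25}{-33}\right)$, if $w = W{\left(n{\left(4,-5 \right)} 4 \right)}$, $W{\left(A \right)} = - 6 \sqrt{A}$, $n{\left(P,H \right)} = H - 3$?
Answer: $- \frac{1575}{11} - \frac{2268 i \sqrt{2}}{13} \approx -143.18 - 246.73 i$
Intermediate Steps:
$n{\left(P,H \right)} = -3 + H$
$w = - 24 i \sqrt{2}$ ($w = - 6 \sqrt{\left(-3 - 5\right) 4} = - 6 \sqrt{\left(-8\right) 4} = - 6 \sqrt{-32} = - 6 \cdot 4 i \sqrt{2} = - 24 i \sqrt{2} \approx - 33.941 i$)
$\left(112 + 77\right) \left(\frac{w}{26} + \frac{25}{-33}\right) = \left(112 + 77\right) \left(\frac{\left(-24\right) i \sqrt{2}}{26} + \frac{25}{-33}\right) = 189 \left(- 24 i \sqrt{2} \cdot \frac{1}{26} + 25 \left(- \frac{1}{33}\right)\right) = 189 \left(- \frac{12 i \sqrt{2}}{13} - \frac{25}{33}\right) = 189 \left(- \frac{25}{33} - \frac{12 i \sqrt{2}}{13}\right) = - \frac{1575}{11} - \frac{2268 i \sqrt{2}}{13}$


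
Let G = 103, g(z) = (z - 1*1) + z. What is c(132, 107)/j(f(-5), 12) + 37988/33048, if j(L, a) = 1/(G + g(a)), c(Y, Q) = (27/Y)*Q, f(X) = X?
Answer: 125364053/45441 ≈ 2758.8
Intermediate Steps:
g(z) = -1 + 2*z (g(z) = (z - 1) + z = (-1 + z) + z = -1 + 2*z)
c(Y, Q) = 27*Q/Y
j(L, a) = 1/(102 + 2*a) (j(L, a) = 1/(103 + (-1 + 2*a)) = 1/(102 + 2*a))
c(132, 107)/j(f(-5), 12) + 37988/33048 = (27*107/132)/((1/(2*(51 + 12)))) + 37988/33048 = (27*107*(1/132))/(((1/2)/63)) + 37988*(1/33048) = 963/(44*(((1/2)*(1/63)))) + 9497/8262 = 963/(44*(1/126)) + 9497/8262 = (963/44)*126 + 9497/8262 = 60669/22 + 9497/8262 = 125364053/45441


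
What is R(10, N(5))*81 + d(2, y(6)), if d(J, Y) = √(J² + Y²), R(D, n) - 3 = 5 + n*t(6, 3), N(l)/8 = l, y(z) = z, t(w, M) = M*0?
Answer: 648 + 2*√10 ≈ 654.32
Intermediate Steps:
t(w, M) = 0
N(l) = 8*l
R(D, n) = 8 (R(D, n) = 3 + (5 + n*0) = 3 + (5 + 0) = 3 + 5 = 8)
R(10, N(5))*81 + d(2, y(6)) = 8*81 + √(2² + 6²) = 648 + √(4 + 36) = 648 + √40 = 648 + 2*√10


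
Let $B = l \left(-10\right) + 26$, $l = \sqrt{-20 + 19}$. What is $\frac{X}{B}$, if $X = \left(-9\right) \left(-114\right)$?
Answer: $\frac{6669}{194} + \frac{2565 i}{194} \approx 34.376 + 13.222 i$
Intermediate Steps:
$l = i$ ($l = \sqrt{-1} = i \approx 1.0 i$)
$X = 1026$
$B = 26 - 10 i$ ($B = i \left(-10\right) + 26 = - 10 i + 26 = 26 - 10 i \approx 26.0 - 10.0 i$)
$\frac{X}{B} = \frac{1026}{26 - 10 i} = 1026 \frac{26 + 10 i}{776} = \frac{513 \left(26 + 10 i\right)}{388}$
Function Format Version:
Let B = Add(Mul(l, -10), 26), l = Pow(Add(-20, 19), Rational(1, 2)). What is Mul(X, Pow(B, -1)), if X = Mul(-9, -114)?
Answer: Add(Rational(6669, 194), Mul(Rational(2565, 194), I)) ≈ Add(34.376, Mul(13.222, I))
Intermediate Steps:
l = I (l = Pow(-1, Rational(1, 2)) = I ≈ Mul(1.0000, I))
X = 1026
B = Add(26, Mul(-10, I)) (B = Add(Mul(I, -10), 26) = Add(Mul(-10, I), 26) = Add(26, Mul(-10, I)) ≈ Add(26.000, Mul(-10.000, I)))
Mul(X, Pow(B, -1)) = Mul(1026, Pow(Add(26, Mul(-10, I)), -1)) = Mul(1026, Mul(Rational(1, 776), Add(26, Mul(10, I)))) = Mul(Rational(513, 388), Add(26, Mul(10, I)))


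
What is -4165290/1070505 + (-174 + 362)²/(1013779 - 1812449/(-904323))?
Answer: -42049572083677362/10904704880750537 ≈ -3.8561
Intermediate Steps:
-4165290/1070505 + (-174 + 362)²/(1013779 - 1812449/(-904323)) = -4165290*1/1070505 + 188²/(1013779 - 1812449*(-1/904323)) = -92562/23789 + 35344/(1013779 + 1812449/904323) = -92562/23789 + 35344/(916785479066/904323) = -92562/23789 + 35344*(904323/916785479066) = -92562/23789 + 15981196056/458392739533 = -42049572083677362/10904704880750537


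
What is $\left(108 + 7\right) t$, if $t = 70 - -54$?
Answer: $14260$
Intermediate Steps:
$t = 124$ ($t = 70 + 54 = 124$)
$\left(108 + 7\right) t = \left(108 + 7\right) 124 = 115 \cdot 124 = 14260$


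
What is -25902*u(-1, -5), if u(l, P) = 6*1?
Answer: -155412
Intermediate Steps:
u(l, P) = 6
-25902*u(-1, -5) = -25902*6 = -155412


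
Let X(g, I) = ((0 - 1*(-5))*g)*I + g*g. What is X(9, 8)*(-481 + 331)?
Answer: -66150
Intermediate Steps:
X(g, I) = g² + 5*I*g (X(g, I) = ((0 + 5)*g)*I + g² = (5*g)*I + g² = 5*I*g + g² = g² + 5*I*g)
X(9, 8)*(-481 + 331) = (9*(9 + 5*8))*(-481 + 331) = (9*(9 + 40))*(-150) = (9*49)*(-150) = 441*(-150) = -66150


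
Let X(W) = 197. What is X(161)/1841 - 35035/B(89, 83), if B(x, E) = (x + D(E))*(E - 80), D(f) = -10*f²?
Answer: 105160826/379987923 ≈ 0.27675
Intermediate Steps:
B(x, E) = (-80 + E)*(x - 10*E²) (B(x, E) = (x - 10*E²)*(E - 80) = (x - 10*E²)*(-80 + E) = (-80 + E)*(x - 10*E²))
X(161)/1841 - 35035/B(89, 83) = 197/1841 - 35035/(-80*89 - 10*83³ + 800*83² + 83*89) = 197*(1/1841) - 35035/(-7120 - 10*571787 + 800*6889 + 7387) = 197/1841 - 35035/(-7120 - 5717870 + 5511200 + 7387) = 197/1841 - 35035/(-206403) = 197/1841 - 35035*(-1/206403) = 197/1841 + 35035/206403 = 105160826/379987923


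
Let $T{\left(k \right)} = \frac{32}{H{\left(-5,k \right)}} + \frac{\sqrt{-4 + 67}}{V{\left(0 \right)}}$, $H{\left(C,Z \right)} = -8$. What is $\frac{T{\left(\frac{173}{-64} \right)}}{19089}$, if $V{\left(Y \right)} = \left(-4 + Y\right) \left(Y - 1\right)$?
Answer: $- \frac{4}{19089} + \frac{\sqrt{7}}{25452} \approx -0.00010559$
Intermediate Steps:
$V{\left(Y \right)} = \left(-1 + Y\right) \left(-4 + Y\right)$ ($V{\left(Y \right)} = \left(-4 + Y\right) \left(-1 + Y\right) = \left(-1 + Y\right) \left(-4 + Y\right)$)
$T{\left(k \right)} = -4 + \frac{3 \sqrt{7}}{4}$ ($T{\left(k \right)} = \frac{32}{-8} + \frac{\sqrt{-4 + 67}}{4 + 0^{2} - 0} = 32 \left(- \frac{1}{8}\right) + \frac{\sqrt{63}}{4 + 0 + 0} = -4 + \frac{3 \sqrt{7}}{4}$)
$\frac{T{\left(\frac{173}{-64} \right)}}{19089} = \frac{-4 + \frac{3 \sqrt{7}}{4}}{19089} = \left(-4 + \frac{3 \sqrt{7}}{4}\right) \frac{1}{19089} = - \frac{4}{19089} + \frac{\sqrt{7}}{25452}$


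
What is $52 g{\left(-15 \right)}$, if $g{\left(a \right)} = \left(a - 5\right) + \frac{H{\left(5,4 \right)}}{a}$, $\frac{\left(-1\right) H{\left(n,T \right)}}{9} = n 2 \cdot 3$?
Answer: $-104$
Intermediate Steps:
$H{\left(n,T \right)} = - 54 n$ ($H{\left(n,T \right)} = - 9 n 2 \cdot 3 = - 9 \cdot 2 n 3 = - 9 \cdot 6 n = - 54 n$)
$g{\left(a \right)} = -5 + a - \frac{270}{a}$ ($g{\left(a \right)} = \left(a - 5\right) + \frac{\left(-54\right) 5}{a} = \left(-5 + a\right) - \frac{270}{a} = -5 + a - \frac{270}{a}$)
$52 g{\left(-15 \right)} = 52 \left(-5 - 15 - \frac{270}{-15}\right) = 52 \left(-5 - 15 - -18\right) = 52 \left(-5 - 15 + 18\right) = 52 \left(-2\right) = -104$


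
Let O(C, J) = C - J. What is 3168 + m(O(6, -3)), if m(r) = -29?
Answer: 3139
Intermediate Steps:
3168 + m(O(6, -3)) = 3168 - 29 = 3139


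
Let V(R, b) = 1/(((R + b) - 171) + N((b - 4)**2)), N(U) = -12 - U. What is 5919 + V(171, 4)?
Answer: 47351/8 ≈ 5918.9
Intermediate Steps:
V(R, b) = 1/(-183 + R + b - (-4 + b)**2) (V(R, b) = 1/(((R + b) - 171) + (-12 - (b - 4)**2)) = 1/((-171 + R + b) + (-12 - (-4 + b)**2)) = 1/(-183 + R + b - (-4 + b)**2))
5919 + V(171, 4) = 5919 + 1/(-183 + 171 + 4 - (-4 + 4)**2) = 5919 + 1/(-183 + 171 + 4 - 1*0**2) = 5919 + 1/(-183 + 171 + 4 - 1*0) = 5919 + 1/(-183 + 171 + 4 + 0) = 5919 + 1/(-8) = 5919 - 1/8 = 47351/8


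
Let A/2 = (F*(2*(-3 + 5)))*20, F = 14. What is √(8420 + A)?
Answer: 2*√2665 ≈ 103.25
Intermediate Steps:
A = 2240 (A = 2*((14*(2*(-3 + 5)))*20) = 2*((14*(2*2))*20) = 2*((14*4)*20) = 2*(56*20) = 2*1120 = 2240)
√(8420 + A) = √(8420 + 2240) = √10660 = 2*√2665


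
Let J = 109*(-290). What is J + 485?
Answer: -31125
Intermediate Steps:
J = -31610
J + 485 = -31610 + 485 = -31125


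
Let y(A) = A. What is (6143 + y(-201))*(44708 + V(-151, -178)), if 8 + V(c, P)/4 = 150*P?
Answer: -369140808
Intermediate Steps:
V(c, P) = -32 + 600*P (V(c, P) = -32 + 4*(150*P) = -32 + 600*P)
(6143 + y(-201))*(44708 + V(-151, -178)) = (6143 - 201)*(44708 + (-32 + 600*(-178))) = 5942*(44708 + (-32 - 106800)) = 5942*(44708 - 106832) = 5942*(-62124) = -369140808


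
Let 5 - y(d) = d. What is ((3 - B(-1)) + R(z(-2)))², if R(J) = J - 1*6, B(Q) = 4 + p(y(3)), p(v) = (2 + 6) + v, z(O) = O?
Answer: 361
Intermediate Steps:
y(d) = 5 - d
p(v) = 8 + v
B(Q) = 14 (B(Q) = 4 + (8 + (5 - 1*3)) = 4 + (8 + (5 - 3)) = 4 + (8 + 2) = 4 + 10 = 14)
R(J) = -6 + J (R(J) = J - 6 = -6 + J)
((3 - B(-1)) + R(z(-2)))² = ((3 - 1*14) + (-6 - 2))² = ((3 - 14) - 8)² = (-11 - 8)² = (-19)² = 361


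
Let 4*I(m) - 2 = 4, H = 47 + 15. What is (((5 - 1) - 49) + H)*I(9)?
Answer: 51/2 ≈ 25.500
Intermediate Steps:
H = 62
I(m) = 3/2 (I(m) = ½ + (¼)*4 = ½ + 1 = 3/2)
(((5 - 1) - 49) + H)*I(9) = (((5 - 1) - 49) + 62)*(3/2) = ((4 - 49) + 62)*(3/2) = (-45 + 62)*(3/2) = 17*(3/2) = 51/2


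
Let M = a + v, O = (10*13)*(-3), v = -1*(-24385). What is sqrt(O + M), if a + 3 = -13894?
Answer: 3*sqrt(1122) ≈ 100.49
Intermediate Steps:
a = -13897 (a = -3 - 13894 = -13897)
v = 24385
O = -390 (O = 130*(-3) = -390)
M = 10488 (M = -13897 + 24385 = 10488)
sqrt(O + M) = sqrt(-390 + 10488) = sqrt(10098) = 3*sqrt(1122)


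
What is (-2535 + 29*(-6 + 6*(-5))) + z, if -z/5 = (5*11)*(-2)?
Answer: -3029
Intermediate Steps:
z = 550 (z = -5*5*11*(-2) = -275*(-2) = -5*(-110) = 550)
(-2535 + 29*(-6 + 6*(-5))) + z = (-2535 + 29*(-6 + 6*(-5))) + 550 = (-2535 + 29*(-6 - 30)) + 550 = (-2535 + 29*(-36)) + 550 = (-2535 - 1044) + 550 = -3579 + 550 = -3029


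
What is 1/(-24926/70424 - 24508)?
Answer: -35212/862988159 ≈ -4.0802e-5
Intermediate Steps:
1/(-24926/70424 - 24508) = 1/(-24926*1/70424 - 24508) = 1/(-12463/35212 - 24508) = 1/(-862988159/35212) = -35212/862988159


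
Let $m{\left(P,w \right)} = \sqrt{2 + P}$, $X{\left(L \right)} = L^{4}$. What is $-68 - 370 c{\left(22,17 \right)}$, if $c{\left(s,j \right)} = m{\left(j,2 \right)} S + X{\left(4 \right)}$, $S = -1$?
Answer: $-94788 + 370 \sqrt{19} \approx -93175.0$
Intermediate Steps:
$c{\left(s,j \right)} = 256 - \sqrt{2 + j}$ ($c{\left(s,j \right)} = \sqrt{2 + j} \left(-1\right) + 4^{4} = - \sqrt{2 + j} + 256 = 256 - \sqrt{2 + j}$)
$-68 - 370 c{\left(22,17 \right)} = -68 - 370 \left(256 - \sqrt{2 + 17}\right) = -68 - 370 \left(256 - \sqrt{19}\right) = -68 - \left(94720 - 370 \sqrt{19}\right) = -94788 + 370 \sqrt{19}$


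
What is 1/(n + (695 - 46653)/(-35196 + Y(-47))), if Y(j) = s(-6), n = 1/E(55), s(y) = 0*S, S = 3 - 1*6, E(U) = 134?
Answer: 589533/774196 ≈ 0.76148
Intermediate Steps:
S = -3 (S = 3 - 6 = -3)
s(y) = 0 (s(y) = 0*(-3) = 0)
n = 1/134 ≈ 0.0074627
Y(j) = 0
1/(n + (695 - 46653)/(-35196 + Y(-47))) = 1/(1/134 + (695 - 46653)/(-35196 + 0)) = 1/(1/134 - 45958/(-35196)) = 1/(1/134 - 45958*(-1/35196)) = 1/(1/134 + 22979/17598) = 1/(774196/589533) = 589533/774196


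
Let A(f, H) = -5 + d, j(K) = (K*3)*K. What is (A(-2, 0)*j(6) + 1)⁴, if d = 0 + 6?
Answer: 141158161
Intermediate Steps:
j(K) = 3*K² (j(K) = (3*K)*K = 3*K²)
d = 6
A(f, H) = 1 (A(f, H) = -5 + 6 = 1)
(A(-2, 0)*j(6) + 1)⁴ = (1*(3*6²) + 1)⁴ = (1*(3*36) + 1)⁴ = (1*108 + 1)⁴ = (108 + 1)⁴ = 109⁴ = 141158161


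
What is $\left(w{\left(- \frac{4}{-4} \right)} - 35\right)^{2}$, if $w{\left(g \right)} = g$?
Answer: $1156$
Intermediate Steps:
$\left(w{\left(- \frac{4}{-4} \right)} - 35\right)^{2} = \left(- \frac{4}{-4} - 35\right)^{2} = \left(\left(-4\right) \left(- \frac{1}{4}\right) - 35\right)^{2} = \left(1 - 35\right)^{2} = \left(-34\right)^{2} = 1156$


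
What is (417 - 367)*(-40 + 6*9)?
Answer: 700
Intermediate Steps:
(417 - 367)*(-40 + 6*9) = 50*(-40 + 54) = 50*14 = 700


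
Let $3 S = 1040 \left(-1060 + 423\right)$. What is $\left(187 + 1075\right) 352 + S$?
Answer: $\frac{670192}{3} \approx 2.234 \cdot 10^{5}$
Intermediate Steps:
$S = - \frac{662480}{3}$ ($S = \frac{1040 \left(-1060 + 423\right)}{3} = \frac{1040 \left(-637\right)}{3} = \frac{1}{3} \left(-662480\right) = - \frac{662480}{3} \approx -2.2083 \cdot 10^{5}$)
$\left(187 + 1075\right) 352 + S = \left(187 + 1075\right) 352 - \frac{662480}{3} = 1262 \cdot 352 - \frac{662480}{3} = 444224 - \frac{662480}{3} = \frac{670192}{3}$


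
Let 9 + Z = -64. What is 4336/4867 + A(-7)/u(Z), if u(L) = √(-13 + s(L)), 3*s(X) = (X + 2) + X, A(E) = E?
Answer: 4336/4867 + 7*I*√61/61 ≈ 0.8909 + 0.89626*I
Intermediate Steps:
Z = -73 (Z = -9 - 64 = -73)
s(X) = ⅔ + 2*X/3 (s(X) = ((X + 2) + X)/3 = ((2 + X) + X)/3 = (2 + 2*X)/3 = ⅔ + 2*X/3)
u(L) = √(-37/3 + 2*L/3) (u(L) = √(-13 + (⅔ + 2*L/3)) = √(-37/3 + 2*L/3))
4336/4867 + A(-7)/u(Z) = 4336/4867 - 7*3/√(-111 + 6*(-73)) = 4336*(1/4867) - 7*3/√(-111 - 438) = 4336/4867 - 7*(-I*√61/61) = 4336/4867 - (-7)*I*√61/61 = 4336/4867 + 7*I*√61/61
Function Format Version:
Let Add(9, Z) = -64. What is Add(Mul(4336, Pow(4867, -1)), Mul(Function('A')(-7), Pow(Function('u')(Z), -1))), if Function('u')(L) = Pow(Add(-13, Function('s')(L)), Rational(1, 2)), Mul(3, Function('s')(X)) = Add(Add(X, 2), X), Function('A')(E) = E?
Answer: Add(Rational(4336, 4867), Mul(Rational(7, 61), I, Pow(61, Rational(1, 2)))) ≈ Add(0.89090, Mul(0.89626, I))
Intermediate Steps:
Z = -73 (Z = Add(-9, -64) = -73)
Function('s')(X) = Add(Rational(2, 3), Mul(Rational(2, 3), X)) (Function('s')(X) = Mul(Rational(1, 3), Add(Add(X, 2), X)) = Mul(Rational(1, 3), Add(Add(2, X), X)) = Mul(Rational(1, 3), Add(2, Mul(2, X))) = Add(Rational(2, 3), Mul(Rational(2, 3), X)))
Function('u')(L) = Pow(Add(Rational(-37, 3), Mul(Rational(2, 3), L)), Rational(1, 2)) (Function('u')(L) = Pow(Add(-13, Add(Rational(2, 3), Mul(Rational(2, 3), L))), Rational(1, 2)) = Pow(Add(Rational(-37, 3), Mul(Rational(2, 3), L)), Rational(1, 2)))
Add(Mul(4336, Pow(4867, -1)), Mul(Function('A')(-7), Pow(Function('u')(Z), -1))) = Add(Mul(4336, Pow(4867, -1)), Mul(-7, Pow(Mul(Rational(1, 3), Pow(Add(-111, Mul(6, -73)), Rational(1, 2))), -1))) = Add(Mul(4336, Rational(1, 4867)), Mul(-7, Pow(Mul(Rational(1, 3), Pow(Add(-111, -438), Rational(1, 2))), -1))) = Add(Rational(4336, 4867), Mul(-7, Pow(Mul(Rational(1, 3), Pow(-549, Rational(1, 2))), -1))) = Add(Rational(4336, 4867), Mul(-7, Pow(Mul(Rational(1, 3), Mul(3, I, Pow(61, Rational(1, 2)))), -1))) = Add(Rational(4336, 4867), Mul(-7, Pow(Mul(I, Pow(61, Rational(1, 2))), -1))) = Add(Rational(4336, 4867), Mul(-7, Mul(Rational(-1, 61), I, Pow(61, Rational(1, 2))))) = Add(Rational(4336, 4867), Mul(Rational(7, 61), I, Pow(61, Rational(1, 2))))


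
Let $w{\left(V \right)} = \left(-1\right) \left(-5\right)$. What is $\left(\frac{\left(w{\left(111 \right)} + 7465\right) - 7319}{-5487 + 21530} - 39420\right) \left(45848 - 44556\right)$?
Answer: $- \frac{817080062428}{16043} \approx -5.0931 \cdot 10^{7}$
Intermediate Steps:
$w{\left(V \right)} = 5$
$\left(\frac{\left(w{\left(111 \right)} + 7465\right) - 7319}{-5487 + 21530} - 39420\right) \left(45848 - 44556\right) = \left(\frac{\left(5 + 7465\right) - 7319}{-5487 + 21530} - 39420\right) \left(45848 - 44556\right) = \left(\frac{7470 - 7319}{16043} - 39420\right) 1292 = \left(151 \cdot \frac{1}{16043} - 39420\right) 1292 = \left(\frac{151}{16043} - 39420\right) 1292 = \left(- \frac{632414909}{16043}\right) 1292 = - \frac{817080062428}{16043}$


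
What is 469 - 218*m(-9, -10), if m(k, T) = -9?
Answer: 2431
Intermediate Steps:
469 - 218*m(-9, -10) = 469 - 218*(-9) = 469 + 1962 = 2431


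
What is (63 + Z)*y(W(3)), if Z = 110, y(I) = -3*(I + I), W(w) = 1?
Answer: -1038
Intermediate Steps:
y(I) = -6*I
(63 + Z)*y(W(3)) = (63 + 110)*(-6*1) = 173*(-6) = -1038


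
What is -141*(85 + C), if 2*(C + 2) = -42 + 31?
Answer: -21855/2 ≈ -10928.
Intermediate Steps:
C = -15/2 (C = -2 + (-42 + 31)/2 = -2 + (½)*(-11) = -2 - 11/2 = -15/2 ≈ -7.5000)
-141*(85 + C) = -141*(85 - 15/2) = -141*155/2 = -21855/2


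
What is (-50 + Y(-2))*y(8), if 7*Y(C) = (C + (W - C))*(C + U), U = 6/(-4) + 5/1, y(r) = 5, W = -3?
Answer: -3545/14 ≈ -253.21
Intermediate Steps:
U = 7/2 (U = 6*(-¼) + 5*1 = -3/2 + 5 = 7/2 ≈ 3.5000)
Y(C) = -3/2 - 3*C/7 (Y(C) = ((C + (-3 - C))*(C + 7/2))/7 = (-3*(7/2 + C))/7 = (-21/2 - 3*C)/7 = -3/2 - 3*C/7)
(-50 + Y(-2))*y(8) = (-50 + (-3/2 - 3/7*(-2)))*5 = (-50 + (-3/2 + 6/7))*5 = (-50 - 9/14)*5 = -709/14*5 = -3545/14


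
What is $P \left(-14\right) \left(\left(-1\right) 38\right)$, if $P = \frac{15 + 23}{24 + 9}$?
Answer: $\frac{20216}{33} \approx 612.61$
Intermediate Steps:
$P = \frac{38}{33} \approx 1.1515$
$P \left(-14\right) \left(\left(-1\right) 38\right) = \frac{38}{33} \left(-14\right) \left(\left(-1\right) 38\right) = \left(- \frac{532}{33}\right) \left(-38\right) = \frac{20216}{33}$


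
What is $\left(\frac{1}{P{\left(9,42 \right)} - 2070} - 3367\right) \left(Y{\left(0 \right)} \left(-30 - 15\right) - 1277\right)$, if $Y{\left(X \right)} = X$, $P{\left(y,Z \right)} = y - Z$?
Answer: $\frac{9042184154}{2103} \approx 4.2997 \cdot 10^{6}$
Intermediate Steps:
$\left(\frac{1}{P{\left(9,42 \right)} - 2070} - 3367\right) \left(Y{\left(0 \right)} \left(-30 - 15\right) - 1277\right) = \left(\frac{1}{\left(9 - 42\right) - 2070} - 3367\right) \left(0 \left(-30 - 15\right) - 1277\right) = \left(\frac{1}{\left(9 - 42\right) - 2070} - 3367\right) \left(0 \left(-45\right) - 1277\right) = \left(\frac{1}{-33 - 2070} - 3367\right) \left(0 - 1277\right) = \left(\frac{1}{-2103} - 3367\right) \left(-1277\right) = \left(- \frac{1}{2103} - 3367\right) \left(-1277\right) = \left(- \frac{7080802}{2103}\right) \left(-1277\right) = \frac{9042184154}{2103}$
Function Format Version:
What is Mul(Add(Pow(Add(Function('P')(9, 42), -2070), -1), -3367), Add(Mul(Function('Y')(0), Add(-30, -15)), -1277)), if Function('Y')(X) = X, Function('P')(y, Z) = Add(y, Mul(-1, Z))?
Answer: Rational(9042184154, 2103) ≈ 4.2997e+6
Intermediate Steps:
Mul(Add(Pow(Add(Function('P')(9, 42), -2070), -1), -3367), Add(Mul(Function('Y')(0), Add(-30, -15)), -1277)) = Mul(Add(Pow(Add(Add(9, Mul(-1, 42)), -2070), -1), -3367), Add(Mul(0, Add(-30, -15)), -1277)) = Mul(Add(Pow(Add(Add(9, -42), -2070), -1), -3367), Add(Mul(0, -45), -1277)) = Mul(Add(Pow(Add(-33, -2070), -1), -3367), Add(0, -1277)) = Mul(Add(Pow(-2103, -1), -3367), -1277) = Mul(Add(Rational(-1, 2103), -3367), -1277) = Mul(Rational(-7080802, 2103), -1277) = Rational(9042184154, 2103)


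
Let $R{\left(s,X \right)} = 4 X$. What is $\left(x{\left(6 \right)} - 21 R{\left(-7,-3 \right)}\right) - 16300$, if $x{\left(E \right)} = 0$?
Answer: $-16048$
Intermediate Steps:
$\left(x{\left(6 \right)} - 21 R{\left(-7,-3 \right)}\right) - 16300 = \left(0 - 21 \cdot 4 \left(-3\right)\right) - 16300 = \left(0 - -252\right) - 16300 = \left(0 + 252\right) - 16300 = 252 - 16300 = -16048$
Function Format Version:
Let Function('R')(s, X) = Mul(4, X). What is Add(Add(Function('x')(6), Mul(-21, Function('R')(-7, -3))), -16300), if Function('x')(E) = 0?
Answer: -16048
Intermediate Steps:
Add(Add(Function('x')(6), Mul(-21, Function('R')(-7, -3))), -16300) = Add(Add(0, Mul(-21, Mul(4, -3))), -16300) = Add(Add(0, Mul(-21, -12)), -16300) = Add(Add(0, 252), -16300) = Add(252, -16300) = -16048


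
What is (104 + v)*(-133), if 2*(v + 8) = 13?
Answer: -27265/2 ≈ -13633.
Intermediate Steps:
v = -3/2 (v = -8 + (½)*13 = -8 + 13/2 = -3/2 ≈ -1.5000)
(104 + v)*(-133) = (104 - 3/2)*(-133) = (205/2)*(-133) = -27265/2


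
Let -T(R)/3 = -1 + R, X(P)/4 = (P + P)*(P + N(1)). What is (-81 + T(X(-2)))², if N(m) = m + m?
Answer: 6084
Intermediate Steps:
N(m) = 2*m
X(P) = 8*P*(2 + P) (X(P) = 4*((P + P)*(P + 2*1)) = 4*((2*P)*(P + 2)) = 4*((2*P)*(2 + P)) = 4*(2*P*(2 + P)) = 8*P*(2 + P))
T(R) = 3 - 3*R (T(R) = -3*(-1 + R) = 3 - 3*R)
(-81 + T(X(-2)))² = (-81 + (3 - 24*(-2)*(2 - 2)))² = (-81 + (3 - 24*(-2)*0))² = (-81 + (3 - 3*0))² = (-81 + (3 + 0))² = (-81 + 3)² = (-78)² = 6084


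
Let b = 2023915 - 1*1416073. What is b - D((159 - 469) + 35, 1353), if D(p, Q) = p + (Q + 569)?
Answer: 606195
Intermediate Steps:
b = 607842 (b = 2023915 - 1416073 = 607842)
D(p, Q) = 569 + Q + p (D(p, Q) = p + (569 + Q) = 569 + Q + p)
b - D((159 - 469) + 35, 1353) = 607842 - (569 + 1353 + ((159 - 469) + 35)) = 607842 - (569 + 1353 + (-310 + 35)) = 607842 - (569 + 1353 - 275) = 607842 - 1*1647 = 607842 - 1647 = 606195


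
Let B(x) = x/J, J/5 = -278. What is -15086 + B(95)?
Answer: -4193927/278 ≈ -15086.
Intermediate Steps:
J = -1390 (J = 5*(-278) = -1390)
B(x) = -x/1390 (B(x) = x/(-1390) = x*(-1/1390) = -x/1390)
-15086 + B(95) = -15086 - 1/1390*95 = -15086 - 19/278 = -4193927/278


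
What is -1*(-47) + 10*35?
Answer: 397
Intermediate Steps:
-1*(-47) + 10*35 = 47 + 350 = 397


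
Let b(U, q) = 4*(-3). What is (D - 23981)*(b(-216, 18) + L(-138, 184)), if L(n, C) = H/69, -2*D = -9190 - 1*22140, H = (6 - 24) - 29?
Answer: 2425500/23 ≈ 1.0546e+5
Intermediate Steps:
b(U, q) = -12
H = -47 (H = -18 - 29 = -47)
D = 15665 (D = -(-9190 - 1*22140)/2 = -(-9190 - 22140)/2 = -½*(-31330) = 15665)
L(n, C) = -47/69
(D - 23981)*(b(-216, 18) + L(-138, 184)) = (15665 - 23981)*(-12 - 47/69) = -8316*(-875/69) = 2425500/23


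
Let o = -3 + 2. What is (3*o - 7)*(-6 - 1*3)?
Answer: 90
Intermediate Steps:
o = -1
(3*o - 7)*(-6 - 1*3) = (3*(-1) - 7)*(-6 - 1*3) = (-3 - 7)*(-6 - 3) = -10*(-9) = 90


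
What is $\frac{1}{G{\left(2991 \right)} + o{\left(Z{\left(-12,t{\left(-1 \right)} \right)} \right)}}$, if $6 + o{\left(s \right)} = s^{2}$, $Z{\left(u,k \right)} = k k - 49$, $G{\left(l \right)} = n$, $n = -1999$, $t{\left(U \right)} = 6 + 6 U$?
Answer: $\frac{1}{396} \approx 0.0025253$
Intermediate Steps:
$G{\left(l \right)} = -1999$
$Z{\left(u,k \right)} = -49 + k^{2}$ ($Z{\left(u,k \right)} = k^{2} - 49 = -49 + k^{2}$)
$o{\left(s \right)} = -6 + s^{2}$
$\frac{1}{G{\left(2991 \right)} + o{\left(Z{\left(-12,t{\left(-1 \right)} \right)} \right)}} = \frac{1}{-1999 - \left(6 - \left(-49 + \left(6 + 6 \left(-1\right)\right)^{2}\right)^{2}\right)} = \frac{1}{-1999 - \left(6 - \left(-49 + \left(6 - 6\right)^{2}\right)^{2}\right)} = \frac{1}{-1999 - \left(6 - \left(-49 + 0^{2}\right)^{2}\right)} = \frac{1}{-1999 - \left(6 - \left(-49 + 0\right)^{2}\right)} = \frac{1}{-1999 - \left(6 - \left(-49\right)^{2}\right)} = \frac{1}{-1999 + \left(-6 + 2401\right)} = \frac{1}{-1999 + 2395} = \frac{1}{396}$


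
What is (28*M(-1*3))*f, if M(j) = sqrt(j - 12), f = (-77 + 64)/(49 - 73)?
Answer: 91*I*sqrt(15)/6 ≈ 58.74*I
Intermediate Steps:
f = 13/24 (f = -13/(-24) = -13*(-1/24) = 13/24 ≈ 0.54167)
M(j) = sqrt(-12 + j)
(28*M(-1*3))*f = (28*sqrt(-12 - 1*3))*(13/24) = (28*sqrt(-12 - 3))*(13/24) = (28*sqrt(-15))*(13/24) = (28*(I*sqrt(15)))*(13/24) = (28*I*sqrt(15))*(13/24) = 91*I*sqrt(15)/6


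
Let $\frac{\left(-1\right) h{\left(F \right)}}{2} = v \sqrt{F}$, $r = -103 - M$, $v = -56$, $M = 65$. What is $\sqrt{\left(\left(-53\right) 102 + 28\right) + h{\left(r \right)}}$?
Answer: $\sqrt{-5378 + 224 i \sqrt{42}} \approx 9.8103 + 73.988 i$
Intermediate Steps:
$r = -168$ ($r = -103 - 65 = -168$)
$h{\left(F \right)} = 112 \sqrt{F}$ ($h{\left(F \right)} = - 2 \left(- 56 \sqrt{F}\right) = 112 \sqrt{F}$)
$\sqrt{\left(\left(-53\right) 102 + 28\right) + h{\left(r \right)}} = \sqrt{\left(\left(-53\right) 102 + 28\right) + 112 \sqrt{-168}} = \sqrt{\left(-5406 + 28\right) + 112 \cdot 2 i \sqrt{42}} = \sqrt{-5378 + 224 i \sqrt{42}}$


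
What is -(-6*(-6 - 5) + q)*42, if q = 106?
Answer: -7224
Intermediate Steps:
-(-6*(-6 - 5) + q)*42 = -(-6*(-6 - 5) + 106)*42 = -(-6*(-11) + 106)*42 = -(66 + 106)*42 = -172*42 = -1*7224 = -7224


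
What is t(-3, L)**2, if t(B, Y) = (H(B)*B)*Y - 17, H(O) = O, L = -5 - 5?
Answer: 11449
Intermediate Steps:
L = -10
t(B, Y) = -17 + Y*B**2 (t(B, Y) = (B*B)*Y - 17 = B**2*Y - 17 = Y*B**2 - 17 = -17 + Y*B**2)
t(-3, L)**2 = (-17 - 10*(-3)**2)**2 = (-17 - 10*9)**2 = (-17 - 90)**2 = (-107)**2 = 11449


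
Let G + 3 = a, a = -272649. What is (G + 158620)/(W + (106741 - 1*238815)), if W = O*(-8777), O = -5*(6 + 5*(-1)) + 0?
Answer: 114032/88189 ≈ 1.2930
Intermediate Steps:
G = -272652 (G = -3 - 272649 = -272652)
O = -5 (O = -5*(6 - 5) + 0 = -5*1 + 0 = -5 + 0 = -5)
W = 43885 (W = -5*(-8777) = 43885)
(G + 158620)/(W + (106741 - 1*238815)) = (-272652 + 158620)/(43885 + (106741 - 1*238815)) = -114032/(43885 + (106741 - 238815)) = -114032/(43885 - 132074) = -114032/(-88189) = -114032*(-1/88189) = 114032/88189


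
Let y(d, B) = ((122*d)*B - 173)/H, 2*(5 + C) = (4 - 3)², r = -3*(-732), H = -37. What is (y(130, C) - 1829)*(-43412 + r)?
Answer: -159505920/37 ≈ -4.3110e+6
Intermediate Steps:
r = 2196
C = -9/2 (C = -5 + (4 - 3)²/2 = -5 + (½)*1² = -5 + (½)*1 = -5 + ½ = -9/2 ≈ -4.5000)
y(d, B) = 173/37 - 122*B*d/37 (y(d, B) = ((122*d)*B - 173)/(-37) = (122*B*d - 173)*(-1/37) = (-173 + 122*B*d)*(-1/37) = 173/37 - 122*B*d/37)
(y(130, C) - 1829)*(-43412 + r) = ((173/37 - 122/37*(-9/2)*130) - 1829)*(-43412 + 2196) = ((173/37 + 71370/37) - 1829)*(-41216) = (71543/37 - 1829)*(-41216) = (3870/37)*(-41216) = -159505920/37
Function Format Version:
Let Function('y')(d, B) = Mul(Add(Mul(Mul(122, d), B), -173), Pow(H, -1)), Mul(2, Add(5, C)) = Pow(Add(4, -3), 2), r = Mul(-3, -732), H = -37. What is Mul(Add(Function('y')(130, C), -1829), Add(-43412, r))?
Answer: Rational(-159505920, 37) ≈ -4.3110e+6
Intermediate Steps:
r = 2196
C = Rational(-9, 2) (C = Add(-5, Mul(Rational(1, 2), Pow(Add(4, -3), 2))) = Add(-5, Mul(Rational(1, 2), Pow(1, 2))) = Add(-5, Mul(Rational(1, 2), 1)) = Add(-5, Rational(1, 2)) = Rational(-9, 2) ≈ -4.5000)
Function('y')(d, B) = Add(Rational(173, 37), Mul(Rational(-122, 37), B, d)) (Function('y')(d, B) = Mul(Add(Mul(Mul(122, d), B), -173), Pow(-37, -1)) = Mul(Add(Mul(122, B, d), -173), Rational(-1, 37)) = Mul(Add(-173, Mul(122, B, d)), Rational(-1, 37)) = Add(Rational(173, 37), Mul(Rational(-122, 37), B, d)))
Mul(Add(Function('y')(130, C), -1829), Add(-43412, r)) = Mul(Add(Add(Rational(173, 37), Mul(Rational(-122, 37), Rational(-9, 2), 130)), -1829), Add(-43412, 2196)) = Mul(Add(Add(Rational(173, 37), Rational(71370, 37)), -1829), -41216) = Mul(Add(Rational(71543, 37), -1829), -41216) = Mul(Rational(3870, 37), -41216) = Rational(-159505920, 37)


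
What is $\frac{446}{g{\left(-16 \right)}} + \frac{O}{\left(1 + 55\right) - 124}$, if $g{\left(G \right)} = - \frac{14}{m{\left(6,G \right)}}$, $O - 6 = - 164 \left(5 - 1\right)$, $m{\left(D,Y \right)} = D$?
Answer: $- \frac{43217}{238} \approx -181.58$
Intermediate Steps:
$O = -650$ ($O = 6 - 164 \left(5 - 1\right) = 6 - 656 = -650$)
$g{\left(G \right)} = - \frac{7}{3}$ ($g{\left(G \right)} = - \frac{14}{6} = \left(-14\right) \frac{1}{6} = - \frac{7}{3}$)
$\frac{446}{g{\left(-16 \right)}} + \frac{O}{\left(1 + 55\right) - 124} = \frac{446}{- \frac{7}{3}} - \frac{650}{\left(1 + 55\right) - 124} = 446 \left(- \frac{3}{7}\right) - \frac{650}{56 - 124} = - \frac{1338}{7} - \frac{650}{-68} = - \frac{1338}{7} - - \frac{325}{34} = - \frac{1338}{7} + \frac{325}{34} = - \frac{43217}{238}$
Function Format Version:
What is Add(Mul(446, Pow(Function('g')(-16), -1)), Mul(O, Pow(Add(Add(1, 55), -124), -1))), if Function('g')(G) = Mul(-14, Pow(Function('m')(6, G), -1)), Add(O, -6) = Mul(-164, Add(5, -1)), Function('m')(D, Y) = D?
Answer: Rational(-43217, 238) ≈ -181.58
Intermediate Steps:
O = -650 (O = Add(6, Mul(-164, Add(5, -1))) = Add(6, Mul(-164, 4)) = Add(6, -656) = -650)
Function('g')(G) = Rational(-7, 3) (Function('g')(G) = Mul(-14, Pow(6, -1)) = Mul(-14, Rational(1, 6)) = Rational(-7, 3))
Add(Mul(446, Pow(Function('g')(-16), -1)), Mul(O, Pow(Add(Add(1, 55), -124), -1))) = Add(Mul(446, Pow(Rational(-7, 3), -1)), Mul(-650, Pow(Add(Add(1, 55), -124), -1))) = Add(Mul(446, Rational(-3, 7)), Mul(-650, Pow(Add(56, -124), -1))) = Add(Rational(-1338, 7), Mul(-650, Pow(-68, -1))) = Add(Rational(-1338, 7), Mul(-650, Rational(-1, 68))) = Add(Rational(-1338, 7), Rational(325, 34)) = Rational(-43217, 238)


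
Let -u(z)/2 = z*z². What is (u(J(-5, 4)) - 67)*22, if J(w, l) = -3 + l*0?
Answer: -286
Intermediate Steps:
J(w, l) = -3 (J(w, l) = -3 + 0 = -3)
u(z) = -2*z³ (u(z) = -2*z*z² = -2*z³)
(u(J(-5, 4)) - 67)*22 = (-2*(-3)³ - 67)*22 = (-2*(-27) - 67)*22 = (54 - 67)*22 = -13*22 = -286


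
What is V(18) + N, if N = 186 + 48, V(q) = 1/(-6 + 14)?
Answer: 1873/8 ≈ 234.13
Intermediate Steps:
V(q) = ⅛ (V(q) = 1/8 = ⅛)
N = 234
V(18) + N = ⅛ + 234 = 1873/8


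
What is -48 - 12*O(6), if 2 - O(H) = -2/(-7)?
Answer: -480/7 ≈ -68.571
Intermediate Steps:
O(H) = 12/7 (O(H) = 2 - (-2)/(-7) = 2 - (-2)*(-1)/7 = 2 - 1*2/7 = 2 - 2/7 = 12/7)
-48 - 12*O(6) = -48 - 12*12/7 = -48 - 144/7 = -480/7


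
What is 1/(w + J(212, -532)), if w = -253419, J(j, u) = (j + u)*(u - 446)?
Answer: 1/59541 ≈ 1.6795e-5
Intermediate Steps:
J(j, u) = (-446 + u)*(j + u) (J(j, u) = (j + u)*(-446 + u) = (-446 + u)*(j + u))
1/(w + J(212, -532)) = 1/(-253419 + ((-532)² - 446*212 - 446*(-532) + 212*(-532))) = 1/(-253419 + (283024 - 94552 + 237272 - 112784)) = 1/(-253419 + 312960) = 1/59541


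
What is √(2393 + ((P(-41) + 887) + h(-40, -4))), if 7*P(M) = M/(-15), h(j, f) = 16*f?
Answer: √35460705/105 ≈ 56.713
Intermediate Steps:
P(M) = -M/105 (P(M) = (M/(-15))/7 = (M*(-1/15))/7 = (-M/15)/7 = -M/105)
√(2393 + ((P(-41) + 887) + h(-40, -4))) = √(2393 + ((-1/105*(-41) + 887) + 16*(-4))) = √(2393 + ((41/105 + 887) - 64)) = √(2393 + (93176/105 - 64)) = √(2393 + 86456/105) = √(337721/105) = √35460705/105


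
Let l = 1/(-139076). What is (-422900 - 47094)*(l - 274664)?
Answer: 1282384351680515/9934 ≈ 1.2909e+11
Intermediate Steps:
l = -1/139076 ≈ -7.1903e-6
(-422900 - 47094)*(l - 274664) = (-422900 - 47094)*(-1/139076 - 274664) = -469994*(-38199170465/139076) = 1282384351680515/9934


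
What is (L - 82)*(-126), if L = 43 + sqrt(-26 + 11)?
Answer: 4914 - 126*I*sqrt(15) ≈ 4914.0 - 488.0*I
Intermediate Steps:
L = 43 + I*sqrt(15) (L = 43 + sqrt(-15) = 43 + I*sqrt(15) ≈ 43.0 + 3.873*I)
(L - 82)*(-126) = ((43 + I*sqrt(15)) - 82)*(-126) = (-39 + I*sqrt(15))*(-126) = 4914 - 126*I*sqrt(15)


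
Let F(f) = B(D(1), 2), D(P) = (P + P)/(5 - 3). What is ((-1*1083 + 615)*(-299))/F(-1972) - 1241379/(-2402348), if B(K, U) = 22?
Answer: 168096335337/26425828 ≈ 6361.1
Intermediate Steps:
D(P) = P (D(P) = (2*P)/2 = (2*P)*(½) = P)
F(f) = 22
((-1*1083 + 615)*(-299))/F(-1972) - 1241379/(-2402348) = ((-1*1083 + 615)*(-299))/22 - 1241379/(-2402348) = ((-1083 + 615)*(-299))*(1/22) - 1241379*(-1/2402348) = -468*(-299)*(1/22) + 1241379/2402348 = 139932*(1/22) + 1241379/2402348 = 69966/11 + 1241379/2402348 = 168096335337/26425828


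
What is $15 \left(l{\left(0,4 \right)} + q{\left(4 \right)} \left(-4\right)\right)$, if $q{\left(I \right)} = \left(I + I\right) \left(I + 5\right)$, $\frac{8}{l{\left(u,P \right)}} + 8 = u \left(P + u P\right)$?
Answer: $-4335$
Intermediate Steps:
$l{\left(u,P \right)} = \frac{8}{-8 + u \left(P + P u\right)}$ ($l{\left(u,P \right)} = \frac{8}{-8 + u \left(P + u P\right)} = \frac{8}{-8 + u \left(P + P u\right)}$)
$q{\left(I \right)} = 2 I \left(5 + I\right)$
$15 \left(l{\left(0,4 \right)} + q{\left(4 \right)} \left(-4\right)\right) = 15 \left(\frac{8}{-8 + 4 \cdot 0 + 4 \cdot 0^{2}} + 2 \cdot 4 \left(5 + 4\right) \left(-4\right)\right) = 15 \left(\frac{8}{-8 + 0 + 4 \cdot 0} + 2 \cdot 4 \cdot 9 \left(-4\right)\right) = 15 \left(\frac{8}{-8 + 0 + 0} + 72 \left(-4\right)\right) = 15 \left(\frac{8}{-8} - 288\right) = 15 \left(8 \left(- \frac{1}{8}\right) - 288\right) = 15 \left(-1 - 288\right) = 15 \left(-289\right) = -4335$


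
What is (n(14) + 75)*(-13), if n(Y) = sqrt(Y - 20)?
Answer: -975 - 13*I*sqrt(6) ≈ -975.0 - 31.843*I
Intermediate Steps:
n(Y) = sqrt(-20 + Y)
(n(14) + 75)*(-13) = (sqrt(-20 + 14) + 75)*(-13) = (sqrt(-6) + 75)*(-13) = (I*sqrt(6) + 75)*(-13) = (75 + I*sqrt(6))*(-13) = -975 - 13*I*sqrt(6)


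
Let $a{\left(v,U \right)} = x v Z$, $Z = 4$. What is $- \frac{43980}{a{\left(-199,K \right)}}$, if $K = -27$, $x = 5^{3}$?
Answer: $\frac{2199}{4975} \approx 0.44201$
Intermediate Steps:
$x = 125$
$a{\left(v,U \right)} = 500 v$ ($a{\left(v,U \right)} = 125 v 4 = 500 v$)
$- \frac{43980}{a{\left(-199,K \right)}} = - \frac{43980}{500 \left(-199\right)} = - \frac{43980}{-99500} = \left(-43980\right) \left(- \frac{1}{99500}\right) = \frac{2199}{4975}$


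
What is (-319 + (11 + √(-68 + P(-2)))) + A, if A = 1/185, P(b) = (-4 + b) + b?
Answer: -56979/185 + 2*I*√19 ≈ -307.99 + 8.7178*I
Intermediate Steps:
P(b) = -4 + 2*b
A = 1/185 ≈ 0.0054054
(-319 + (11 + √(-68 + P(-2)))) + A = (-319 + (11 + √(-68 + (-4 + 2*(-2))))) + 1/185 = (-319 + (11 + √(-68 + (-4 - 4)))) + 1/185 = (-319 + (11 + √(-68 - 8))) + 1/185 = (-319 + (11 + √(-76))) + 1/185 = (-319 + (11 + 2*I*√19)) + 1/185 = (-308 + 2*I*√19) + 1/185 = -56979/185 + 2*I*√19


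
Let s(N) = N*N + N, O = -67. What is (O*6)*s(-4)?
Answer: -4824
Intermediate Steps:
s(N) = N + N**2 (s(N) = N**2 + N = N + N**2)
(O*6)*s(-4) = (-67*6)*(-4*(1 - 4)) = -(-1608)*(-3) = -402*12 = -4824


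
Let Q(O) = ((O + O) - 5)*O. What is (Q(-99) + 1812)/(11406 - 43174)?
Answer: -21909/31768 ≈ -0.68966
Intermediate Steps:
Q(O) = O*(-5 + 2*O) (Q(O) = (2*O - 5)*O = (-5 + 2*O)*O = O*(-5 + 2*O))
(Q(-99) + 1812)/(11406 - 43174) = (-99*(-5 + 2*(-99)) + 1812)/(11406 - 43174) = (-99*(-5 - 198) + 1812)/(-31768) = (-99*(-203) + 1812)*(-1/31768) = (20097 + 1812)*(-1/31768) = 21909*(-1/31768) = -21909/31768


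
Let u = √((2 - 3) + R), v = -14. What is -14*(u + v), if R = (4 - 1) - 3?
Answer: 196 - 14*I ≈ 196.0 - 14.0*I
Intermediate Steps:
R = 0 (R = 3 - 3 = 0)
u = I (u = √((2 - 3) + 0) = √(-1 + 0) = √(-1) = I ≈ 1.0*I)
-14*(u + v) = -14*(I - 14) = -14*(-14 + I) = 196 - 14*I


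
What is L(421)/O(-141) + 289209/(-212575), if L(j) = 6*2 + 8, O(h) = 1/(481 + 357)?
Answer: 3562467791/212575 ≈ 16759.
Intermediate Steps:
O(h) = 1/838
L(j) = 20 (L(j) = 12 + 8 = 20)
L(421)/O(-141) + 289209/(-212575) = 20/(1/838) + 289209/(-212575) = 20*838 + 289209*(-1/212575) = 16760 - 289209/212575 = 3562467791/212575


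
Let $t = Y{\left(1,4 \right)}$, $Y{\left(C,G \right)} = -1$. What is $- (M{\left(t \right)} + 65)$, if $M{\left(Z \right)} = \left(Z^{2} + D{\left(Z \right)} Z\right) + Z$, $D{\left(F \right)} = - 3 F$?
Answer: $-62$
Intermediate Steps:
$t = -1$
$M{\left(Z \right)} = Z - 2 Z^{2}$ ($M{\left(Z \right)} = \left(Z^{2} + - 3 Z Z\right) + Z = \left(Z^{2} - 3 Z^{2}\right) + Z = - 2 Z^{2} + Z = Z - 2 Z^{2}$)
$- (M{\left(t \right)} + 65) = - (- (1 - -2) + 65) = - (- (1 + 2) + 65) = - (\left(-1\right) 3 + 65) = - (-3 + 65) = \left(-1\right) 62 = -62$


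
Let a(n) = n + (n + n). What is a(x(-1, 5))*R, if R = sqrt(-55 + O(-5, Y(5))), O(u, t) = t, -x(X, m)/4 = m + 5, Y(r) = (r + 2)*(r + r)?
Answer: -120*sqrt(15) ≈ -464.76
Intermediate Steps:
Y(r) = 2*r*(2 + r) (Y(r) = (2 + r)*(2*r) = 2*r*(2 + r))
x(X, m) = -20 - 4*m (x(X, m) = -4*(m + 5) = -4*(5 + m) = -20 - 4*m)
a(n) = 3*n (a(n) = n + 2*n = 3*n)
R = sqrt(15) (R = sqrt(-55 + 2*5*(2 + 5)) = sqrt(-55 + 2*5*7) = sqrt(-55 + 70) = sqrt(15) ≈ 3.8730)
a(x(-1, 5))*R = (3*(-20 - 4*5))*sqrt(15) = (3*(-20 - 20))*sqrt(15) = (3*(-40))*sqrt(15) = -120*sqrt(15)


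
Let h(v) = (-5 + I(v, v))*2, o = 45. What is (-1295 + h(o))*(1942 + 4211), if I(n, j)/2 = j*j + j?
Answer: 42917175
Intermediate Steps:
I(n, j) = 2*j + 2*j² (I(n, j) = 2*(j*j + j) = 2*(j² + j) = 2*(j + j²) = 2*j + 2*j²)
h(v) = -10 + 4*v*(1 + v) (h(v) = (-5 + 2*v*(1 + v))*2 = -10 + 4*v*(1 + v))
(-1295 + h(o))*(1942 + 4211) = (-1295 + (-10 + 4*45*(1 + 45)))*(1942 + 4211) = (-1295 + (-10 + 4*45*46))*6153 = (-1295 + (-10 + 8280))*6153 = (-1295 + 8270)*6153 = 6975*6153 = 42917175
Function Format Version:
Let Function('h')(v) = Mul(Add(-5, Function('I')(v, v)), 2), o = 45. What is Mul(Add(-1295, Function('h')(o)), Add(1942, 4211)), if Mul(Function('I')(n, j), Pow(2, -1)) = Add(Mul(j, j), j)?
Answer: 42917175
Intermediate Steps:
Function('I')(n, j) = Add(Mul(2, j), Mul(2, Pow(j, 2))) (Function('I')(n, j) = Mul(2, Add(Mul(j, j), j)) = Mul(2, Add(Pow(j, 2), j)) = Mul(2, Add(j, Pow(j, 2))) = Add(Mul(2, j), Mul(2, Pow(j, 2))))
Function('h')(v) = Add(-10, Mul(4, v, Add(1, v))) (Function('h')(v) = Mul(Add(-5, Mul(2, v, Add(1, v))), 2) = Add(-10, Mul(4, v, Add(1, v))))
Mul(Add(-1295, Function('h')(o)), Add(1942, 4211)) = Mul(Add(-1295, Add(-10, Mul(4, 45, Add(1, 45)))), Add(1942, 4211)) = Mul(Add(-1295, Add(-10, Mul(4, 45, 46))), 6153) = Mul(Add(-1295, Add(-10, 8280)), 6153) = Mul(Add(-1295, 8270), 6153) = Mul(6975, 6153) = 42917175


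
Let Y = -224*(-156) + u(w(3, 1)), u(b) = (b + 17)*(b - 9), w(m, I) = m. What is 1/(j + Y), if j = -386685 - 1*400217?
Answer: -1/752078 ≈ -1.3296e-6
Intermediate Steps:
u(b) = (-9 + b)*(17 + b) (u(b) = (17 + b)*(-9 + b) = (-9 + b)*(17 + b))
j = -786902 (j = -386685 - 400217 = -786902)
Y = 34824 (Y = -224*(-156) + (-153 + 3² + 8*3) = 34944 + (-153 + 9 + 24) = 34944 - 120 = 34824)
1/(j + Y) = 1/(-786902 + 34824) = 1/(-752078) = -1/752078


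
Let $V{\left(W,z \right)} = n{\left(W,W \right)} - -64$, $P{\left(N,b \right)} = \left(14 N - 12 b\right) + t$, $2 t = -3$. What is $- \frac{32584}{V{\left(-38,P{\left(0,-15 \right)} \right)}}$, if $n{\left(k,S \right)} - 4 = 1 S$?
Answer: $- \frac{16292}{15} \approx -1086.1$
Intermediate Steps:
$n{\left(k,S \right)} = 4 + S$ ($n{\left(k,S \right)} = 4 + 1 S = 4 + S$)
$t = - \frac{3}{2}$ ($t = \frac{1}{2} \left(-3\right) = - \frac{3}{2} \approx -1.5$)
$P{\left(N,b \right)} = - \frac{3}{2} - 12 b + 14 N$ ($P{\left(N,b \right)} = \left(14 N - 12 b\right) - \frac{3}{2} = \left(- 12 b + 14 N\right) - \frac{3}{2} = - \frac{3}{2} - 12 b + 14 N$)
$V{\left(W,z \right)} = 68 + W$ ($V{\left(W,z \right)} = \left(4 + W\right) - -64 = \left(4 + W\right) + 64 = 68 + W$)
$- \frac{32584}{V{\left(-38,P{\left(0,-15 \right)} \right)}} = - \frac{32584}{68 - 38} = - \frac{32584}{30} = \left(-32584\right) \frac{1}{30} = - \frac{16292}{15}$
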